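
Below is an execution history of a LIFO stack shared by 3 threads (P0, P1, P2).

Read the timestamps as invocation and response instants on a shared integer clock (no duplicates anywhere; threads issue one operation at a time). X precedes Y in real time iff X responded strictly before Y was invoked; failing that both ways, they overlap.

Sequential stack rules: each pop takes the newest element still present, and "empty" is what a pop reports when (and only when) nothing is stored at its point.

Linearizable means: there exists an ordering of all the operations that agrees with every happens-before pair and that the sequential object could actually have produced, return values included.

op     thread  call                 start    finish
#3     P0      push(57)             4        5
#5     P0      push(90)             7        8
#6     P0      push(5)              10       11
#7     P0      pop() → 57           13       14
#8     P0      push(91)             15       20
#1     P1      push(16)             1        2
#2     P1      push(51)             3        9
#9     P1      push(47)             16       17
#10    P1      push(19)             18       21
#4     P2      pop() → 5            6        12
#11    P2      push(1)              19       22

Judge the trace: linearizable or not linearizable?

not linearizable

already the first 14 events (up to #7's response at time 14) admit no linearization; the first 13 still do
all 11 real-time-respecting orders fail — 7 completed LIFO stack operations, no legal replay
for example #1, #2, #3, #4, #5, #6, #7 fails at step 4: #4 pop() → 5 is not legal there
for example #1, #2, #3, #5, #4, #6, #7 fails at step 5: #4 pop() → 5 is not legal there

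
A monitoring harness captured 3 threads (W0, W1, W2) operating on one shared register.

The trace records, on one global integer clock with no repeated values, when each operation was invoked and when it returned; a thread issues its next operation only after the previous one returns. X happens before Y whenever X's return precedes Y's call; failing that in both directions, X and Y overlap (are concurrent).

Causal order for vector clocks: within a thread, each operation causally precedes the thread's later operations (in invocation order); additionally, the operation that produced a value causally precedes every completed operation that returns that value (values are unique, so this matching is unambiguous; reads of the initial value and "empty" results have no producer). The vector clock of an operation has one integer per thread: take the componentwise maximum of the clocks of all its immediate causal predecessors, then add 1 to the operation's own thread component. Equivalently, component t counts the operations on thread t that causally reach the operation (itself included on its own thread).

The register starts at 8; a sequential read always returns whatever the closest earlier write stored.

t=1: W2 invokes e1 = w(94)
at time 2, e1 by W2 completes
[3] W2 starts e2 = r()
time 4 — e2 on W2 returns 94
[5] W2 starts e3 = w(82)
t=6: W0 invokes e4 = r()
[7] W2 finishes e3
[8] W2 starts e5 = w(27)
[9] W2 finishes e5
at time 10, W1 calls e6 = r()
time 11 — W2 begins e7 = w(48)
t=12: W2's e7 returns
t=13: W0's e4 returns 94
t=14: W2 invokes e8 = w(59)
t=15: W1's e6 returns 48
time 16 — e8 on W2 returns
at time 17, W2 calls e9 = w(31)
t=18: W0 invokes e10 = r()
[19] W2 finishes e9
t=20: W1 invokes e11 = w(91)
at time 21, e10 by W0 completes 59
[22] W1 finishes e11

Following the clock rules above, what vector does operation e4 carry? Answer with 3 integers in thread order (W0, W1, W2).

invoked at 1, e1 has no predecessors; its own W2 bump gives (0, 0, 1)
merge at e2 (invoked 3): VC(e1)=(0, 0, 1), own-thread bump on W2 → (0, 0, 2)
merge at e4 (invoked 6): VC(e1)=(0, 0, 1), own-thread bump on W0 → (1, 0, 1)
merge at e3 (invoked 5): VC(e2)=(0, 0, 2), own-thread bump on W2 → (0, 0, 3)
merge at e5 (invoked 8): VC(e3)=(0, 0, 3), own-thread bump on W2 → (0, 0, 4)
merge at e7 (invoked 11): VC(e5)=(0, 0, 4), own-thread bump on W2 → (0, 0, 5)
merge at e8 (invoked 14): VC(e7)=(0, 0, 5), own-thread bump on W2 → (0, 0, 6)
merge at e6 (invoked 10): VC(e7)=(0, 0, 5), own-thread bump on W1 → (0, 1, 5)
merge at e9 (invoked 17): VC(e8)=(0, 0, 6), own-thread bump on W2 → (0, 0, 7)
merge at e11 (invoked 20): VC(e6)=(0, 1, 5), own-thread bump on W1 → (0, 2, 5)
merge at e10 (invoked 18): VC(e4)=(1, 0, 1), VC(e8)=(0, 0, 6), own-thread bump on W0 → (2, 0, 6)
target: VC(e4) = (1, 0, 1)

(1, 0, 1)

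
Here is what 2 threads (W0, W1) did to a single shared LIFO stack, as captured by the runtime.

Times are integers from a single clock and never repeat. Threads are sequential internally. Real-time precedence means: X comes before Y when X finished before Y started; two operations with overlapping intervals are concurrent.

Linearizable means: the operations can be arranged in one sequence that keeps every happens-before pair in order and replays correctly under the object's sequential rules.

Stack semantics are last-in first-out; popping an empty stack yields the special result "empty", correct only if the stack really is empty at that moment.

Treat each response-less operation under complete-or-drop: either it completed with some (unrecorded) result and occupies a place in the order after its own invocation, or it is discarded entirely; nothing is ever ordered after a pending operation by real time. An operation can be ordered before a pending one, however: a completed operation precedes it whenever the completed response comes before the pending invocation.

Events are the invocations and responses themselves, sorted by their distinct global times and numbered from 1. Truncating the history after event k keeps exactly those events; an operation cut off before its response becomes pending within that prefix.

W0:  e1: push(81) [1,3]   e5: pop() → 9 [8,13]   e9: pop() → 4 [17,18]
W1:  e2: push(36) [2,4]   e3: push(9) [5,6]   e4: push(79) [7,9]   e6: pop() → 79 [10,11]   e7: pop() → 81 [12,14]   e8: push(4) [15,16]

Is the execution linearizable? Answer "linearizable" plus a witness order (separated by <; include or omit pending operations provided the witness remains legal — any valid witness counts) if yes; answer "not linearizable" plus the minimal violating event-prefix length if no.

after step 1 (e2 push(36)): stack <36>
after step 2 (e1 push(81)): stack <36,81>
after step 3 (e3 push(9)): stack <36,81,9>
after step 4 (e4 push(79)): stack <36,81,9,79>
after step 5 (e6 pop() → 79): stack <36,81,9>
after step 6 (e5 pop() → 9): stack <36,81>
after step 7 (e7 pop() → 81): stack <36>
after step 8 (e8 push(4)): stack <36,4>
after step 9 (e9 pop() → 4): stack <36>

linearizable — witness: e2 < e1 < e3 < e4 < e6 < e5 < e7 < e8 < e9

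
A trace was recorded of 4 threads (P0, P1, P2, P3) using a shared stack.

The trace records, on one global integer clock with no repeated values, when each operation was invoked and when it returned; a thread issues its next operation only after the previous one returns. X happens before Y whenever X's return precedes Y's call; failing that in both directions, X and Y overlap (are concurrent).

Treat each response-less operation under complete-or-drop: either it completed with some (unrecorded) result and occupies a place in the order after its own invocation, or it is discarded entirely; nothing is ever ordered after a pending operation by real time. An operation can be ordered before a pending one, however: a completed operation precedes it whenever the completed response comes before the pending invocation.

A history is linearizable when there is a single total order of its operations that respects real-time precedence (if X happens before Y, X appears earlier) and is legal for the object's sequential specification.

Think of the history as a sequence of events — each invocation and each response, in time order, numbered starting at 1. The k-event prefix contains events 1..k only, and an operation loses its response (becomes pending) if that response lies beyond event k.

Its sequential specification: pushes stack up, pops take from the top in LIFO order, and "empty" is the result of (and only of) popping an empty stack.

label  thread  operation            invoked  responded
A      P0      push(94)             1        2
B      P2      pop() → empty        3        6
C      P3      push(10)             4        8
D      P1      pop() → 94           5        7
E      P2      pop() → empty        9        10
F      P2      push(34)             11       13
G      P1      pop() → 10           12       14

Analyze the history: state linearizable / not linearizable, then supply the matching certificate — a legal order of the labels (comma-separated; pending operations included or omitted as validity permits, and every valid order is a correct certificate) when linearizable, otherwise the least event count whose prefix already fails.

not linearizable — minimal violating prefix: 10 events

events 1..9 are fine; event 10 — the response of E at time 10 — makes the prefix non-linearizable
checked exhaustively: 6 real-time-consistent orders of 5 completed operations, zero legal stack replays
one such order, A, B, C, D, E, breaks at step 2 where B pop() → empty is illegal
one such order, A, B, D, C, E, breaks at step 2 where B pop() → empty is illegal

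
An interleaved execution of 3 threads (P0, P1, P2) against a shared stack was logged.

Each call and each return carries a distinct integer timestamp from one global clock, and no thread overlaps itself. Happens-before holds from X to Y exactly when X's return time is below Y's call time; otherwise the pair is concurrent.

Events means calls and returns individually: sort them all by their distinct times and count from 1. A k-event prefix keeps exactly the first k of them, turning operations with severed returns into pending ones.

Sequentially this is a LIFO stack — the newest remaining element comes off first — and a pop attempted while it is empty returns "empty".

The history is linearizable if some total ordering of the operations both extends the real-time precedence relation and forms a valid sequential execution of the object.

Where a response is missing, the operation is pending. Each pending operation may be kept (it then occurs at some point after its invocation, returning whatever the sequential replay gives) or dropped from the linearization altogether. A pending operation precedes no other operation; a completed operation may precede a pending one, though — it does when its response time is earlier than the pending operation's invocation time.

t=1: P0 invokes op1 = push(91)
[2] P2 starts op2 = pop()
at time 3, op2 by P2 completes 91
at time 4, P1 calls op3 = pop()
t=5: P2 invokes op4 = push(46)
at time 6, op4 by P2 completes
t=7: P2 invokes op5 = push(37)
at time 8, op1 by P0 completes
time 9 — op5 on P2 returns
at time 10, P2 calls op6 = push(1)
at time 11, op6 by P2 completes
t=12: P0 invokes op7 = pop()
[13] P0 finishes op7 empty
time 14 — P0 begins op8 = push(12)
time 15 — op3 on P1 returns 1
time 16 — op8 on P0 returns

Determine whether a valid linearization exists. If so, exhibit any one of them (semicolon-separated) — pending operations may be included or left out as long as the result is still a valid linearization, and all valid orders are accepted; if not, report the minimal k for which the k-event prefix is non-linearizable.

not linearizable — minimal violating prefix: 13 events

the violation lands at event 13, op7's response at time 13: events 1..12 linearize, events 1..13 do not
checked exhaustively: 4 real-time-consistent orders of 6 completed operations, zero legal stack replays
completion choices over the 1 pending operation (op3) were checked; none helps
one such order, op1, op2, op4, op5, op6, op7 (pending dropped), breaks at step 6 where op7 pop() → empty is illegal
one such order, op2, op1, op4, op5, op6, op7 (pending dropped), breaks at step 1 where op2 pop() → 91 is illegal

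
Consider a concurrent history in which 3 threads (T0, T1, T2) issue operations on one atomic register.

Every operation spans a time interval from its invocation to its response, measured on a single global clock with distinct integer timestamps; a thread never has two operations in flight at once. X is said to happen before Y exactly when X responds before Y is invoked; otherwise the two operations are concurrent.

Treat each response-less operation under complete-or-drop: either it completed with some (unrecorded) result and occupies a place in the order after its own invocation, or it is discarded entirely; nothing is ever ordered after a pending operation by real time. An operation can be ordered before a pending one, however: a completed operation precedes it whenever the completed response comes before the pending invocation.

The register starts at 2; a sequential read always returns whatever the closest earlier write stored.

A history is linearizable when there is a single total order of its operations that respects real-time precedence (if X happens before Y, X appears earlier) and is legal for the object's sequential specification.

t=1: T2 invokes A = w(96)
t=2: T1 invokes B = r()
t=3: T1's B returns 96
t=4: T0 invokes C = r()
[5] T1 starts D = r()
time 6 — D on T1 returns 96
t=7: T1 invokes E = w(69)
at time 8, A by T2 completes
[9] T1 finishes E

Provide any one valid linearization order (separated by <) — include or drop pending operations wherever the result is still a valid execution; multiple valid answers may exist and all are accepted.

A < B < C < D < E

after step 1 (A w(96)): value 96
after step 2 (B r() → 96): value 96
after step 3 (C r() (pending, included)): value 96
after step 4 (D r() → 96): value 96
after step 5 (E w(69)): value 69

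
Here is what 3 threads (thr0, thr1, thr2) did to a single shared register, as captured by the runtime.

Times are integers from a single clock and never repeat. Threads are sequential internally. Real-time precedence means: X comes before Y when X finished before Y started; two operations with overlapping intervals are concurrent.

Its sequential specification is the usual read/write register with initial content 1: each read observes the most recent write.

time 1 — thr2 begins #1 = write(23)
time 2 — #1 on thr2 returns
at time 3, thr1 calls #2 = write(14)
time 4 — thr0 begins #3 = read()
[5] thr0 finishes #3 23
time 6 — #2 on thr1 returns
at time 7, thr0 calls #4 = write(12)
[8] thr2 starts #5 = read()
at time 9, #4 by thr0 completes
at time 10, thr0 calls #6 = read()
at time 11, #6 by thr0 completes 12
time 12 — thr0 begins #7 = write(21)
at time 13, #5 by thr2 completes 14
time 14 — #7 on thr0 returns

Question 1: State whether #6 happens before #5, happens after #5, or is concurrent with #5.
#6 spans [10,11], #5 spans [8,13]
the intervals overlap in both directions

concurrent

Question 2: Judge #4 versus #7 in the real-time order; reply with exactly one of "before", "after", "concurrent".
#4 spans [7,9], #7 spans [12,14]
resp(#4)=9 < inv(#7)=12

before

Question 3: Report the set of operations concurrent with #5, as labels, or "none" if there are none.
#5 spans [8,13]; an op avoiding the whole window 8..13 is ordered, any other is concurrent
#1 [1,2]: before
#2 [3,6]: before
#3 [4,5]: before
#4 [7,9]: concurrent
#6 [10,11]: concurrent
#7 [12,14]: concurrent

#4, #6, #7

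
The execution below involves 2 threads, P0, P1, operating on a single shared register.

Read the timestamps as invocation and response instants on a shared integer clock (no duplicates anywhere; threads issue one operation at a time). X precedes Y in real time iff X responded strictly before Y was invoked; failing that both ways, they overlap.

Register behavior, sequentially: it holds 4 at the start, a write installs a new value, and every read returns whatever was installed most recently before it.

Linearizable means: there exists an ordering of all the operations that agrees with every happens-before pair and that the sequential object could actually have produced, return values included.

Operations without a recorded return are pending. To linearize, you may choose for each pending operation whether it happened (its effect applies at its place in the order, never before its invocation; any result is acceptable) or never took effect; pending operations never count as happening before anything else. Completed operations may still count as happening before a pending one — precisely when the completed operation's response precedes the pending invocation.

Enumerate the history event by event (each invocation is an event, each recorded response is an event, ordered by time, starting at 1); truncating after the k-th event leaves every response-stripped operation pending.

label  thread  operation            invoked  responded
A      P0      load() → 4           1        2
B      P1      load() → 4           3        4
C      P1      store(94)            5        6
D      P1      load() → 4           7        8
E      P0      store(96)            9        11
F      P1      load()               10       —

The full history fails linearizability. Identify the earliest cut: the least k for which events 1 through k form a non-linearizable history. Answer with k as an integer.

events 1..7 are linearizable; a witness order is A, B, C:
after step 1 (A load() → 4): value 4
after step 2 (B load() → 4): value 4
after step 3 (C store(94)): value 94
once event 8 joins (D's response, time 8), exhaustive search finds no witness
one such order, A, B, C, D, breaks at step 4 where D load() → 4 is illegal

8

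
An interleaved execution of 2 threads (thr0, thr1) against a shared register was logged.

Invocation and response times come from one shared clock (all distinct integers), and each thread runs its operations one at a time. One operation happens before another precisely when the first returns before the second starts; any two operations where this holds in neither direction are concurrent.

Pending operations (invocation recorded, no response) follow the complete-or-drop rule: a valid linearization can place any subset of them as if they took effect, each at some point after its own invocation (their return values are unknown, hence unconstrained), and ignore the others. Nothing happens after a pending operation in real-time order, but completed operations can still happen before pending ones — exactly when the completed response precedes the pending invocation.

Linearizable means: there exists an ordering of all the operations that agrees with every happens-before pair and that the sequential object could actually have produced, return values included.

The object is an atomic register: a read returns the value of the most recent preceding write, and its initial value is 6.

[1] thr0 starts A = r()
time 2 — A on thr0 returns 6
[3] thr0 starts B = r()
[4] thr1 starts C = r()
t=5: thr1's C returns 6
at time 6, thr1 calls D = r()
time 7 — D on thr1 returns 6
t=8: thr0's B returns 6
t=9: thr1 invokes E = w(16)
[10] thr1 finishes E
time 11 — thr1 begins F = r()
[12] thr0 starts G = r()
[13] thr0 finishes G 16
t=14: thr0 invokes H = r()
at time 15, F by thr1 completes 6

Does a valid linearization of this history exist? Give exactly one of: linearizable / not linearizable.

not linearizable

cut after 14 events: linearizable; cut after 15 events (F responds, time 15): not linearizable
real-time-consistent orders of the 7 completed operations: 6 — all fail the register replay
every completion of the 1 pending operation (H) was checked; none linearizes
sample order A, B, C, D, E, F, G (pending dropped) stalls at step 6 — F r() → 6 has no legal effect
sample order A, B, C, D, E, G, F (pending dropped) stalls at step 7 — F r() → 6 has no legal effect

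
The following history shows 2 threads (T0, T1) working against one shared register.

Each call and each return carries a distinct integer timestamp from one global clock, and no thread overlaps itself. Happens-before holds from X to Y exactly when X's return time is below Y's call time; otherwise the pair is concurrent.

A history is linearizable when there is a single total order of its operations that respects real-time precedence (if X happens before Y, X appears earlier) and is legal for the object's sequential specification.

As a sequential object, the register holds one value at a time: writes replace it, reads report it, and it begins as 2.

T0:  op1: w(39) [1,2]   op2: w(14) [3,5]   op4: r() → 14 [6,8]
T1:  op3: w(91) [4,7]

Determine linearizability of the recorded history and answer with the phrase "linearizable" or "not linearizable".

a witness: op1, op2, op4, op3
after step 1 (op1 w(39)): value 39
after step 2 (op2 w(14)): value 14
after step 3 (op4 r() → 14): value 14
after step 4 (op3 w(91)): value 91

linearizable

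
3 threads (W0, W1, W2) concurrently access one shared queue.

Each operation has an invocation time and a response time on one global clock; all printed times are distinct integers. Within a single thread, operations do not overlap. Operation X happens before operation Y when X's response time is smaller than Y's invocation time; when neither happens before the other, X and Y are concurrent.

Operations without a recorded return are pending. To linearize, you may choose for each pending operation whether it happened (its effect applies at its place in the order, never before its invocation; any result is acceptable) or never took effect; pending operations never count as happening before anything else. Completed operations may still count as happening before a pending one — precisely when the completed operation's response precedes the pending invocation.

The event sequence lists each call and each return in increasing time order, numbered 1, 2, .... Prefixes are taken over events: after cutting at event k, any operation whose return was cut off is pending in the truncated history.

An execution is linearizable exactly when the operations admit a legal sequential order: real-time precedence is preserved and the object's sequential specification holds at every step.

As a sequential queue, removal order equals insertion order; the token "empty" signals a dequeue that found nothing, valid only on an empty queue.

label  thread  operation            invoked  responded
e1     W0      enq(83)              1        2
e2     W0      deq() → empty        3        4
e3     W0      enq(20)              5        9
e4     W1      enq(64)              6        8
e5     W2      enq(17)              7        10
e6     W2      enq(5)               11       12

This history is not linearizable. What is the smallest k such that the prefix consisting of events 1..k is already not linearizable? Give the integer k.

events 1..3 are linearizable, e.g. via e1:
after step 1 (e1 enq(83)): queue <83>
include event 4 — e2 responding at 4 — and every candidate order breaks
one such order, e1, e2, breaks at step 2 where e2 deq() → empty is illegal

4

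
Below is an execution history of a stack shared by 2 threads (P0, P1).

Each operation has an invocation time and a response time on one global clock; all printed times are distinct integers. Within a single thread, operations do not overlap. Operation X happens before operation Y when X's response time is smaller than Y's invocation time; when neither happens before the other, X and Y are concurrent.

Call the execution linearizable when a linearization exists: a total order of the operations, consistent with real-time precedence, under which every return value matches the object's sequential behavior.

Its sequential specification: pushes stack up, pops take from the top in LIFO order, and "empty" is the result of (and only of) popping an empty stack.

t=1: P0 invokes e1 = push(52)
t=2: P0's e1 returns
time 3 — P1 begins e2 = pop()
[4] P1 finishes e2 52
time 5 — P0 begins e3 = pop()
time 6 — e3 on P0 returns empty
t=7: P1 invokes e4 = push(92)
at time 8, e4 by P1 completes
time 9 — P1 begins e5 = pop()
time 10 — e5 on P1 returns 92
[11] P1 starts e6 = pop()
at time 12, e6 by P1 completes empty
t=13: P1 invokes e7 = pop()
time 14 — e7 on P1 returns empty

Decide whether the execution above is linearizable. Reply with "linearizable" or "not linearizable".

a witness: e1, e2, e3, e4, e5, e6, e7
1. e1 push(52), leaving stack <52>
2. e2 pop() → 52, leaving stack <>
3. e3 pop() → empty, leaving stack <>
4. e4 push(92), leaving stack <92>
5. e5 pop() → 92, leaving stack <>
6. e6 pop() → empty, leaving stack <>
7. e7 pop() → empty, leaving stack <>

linearizable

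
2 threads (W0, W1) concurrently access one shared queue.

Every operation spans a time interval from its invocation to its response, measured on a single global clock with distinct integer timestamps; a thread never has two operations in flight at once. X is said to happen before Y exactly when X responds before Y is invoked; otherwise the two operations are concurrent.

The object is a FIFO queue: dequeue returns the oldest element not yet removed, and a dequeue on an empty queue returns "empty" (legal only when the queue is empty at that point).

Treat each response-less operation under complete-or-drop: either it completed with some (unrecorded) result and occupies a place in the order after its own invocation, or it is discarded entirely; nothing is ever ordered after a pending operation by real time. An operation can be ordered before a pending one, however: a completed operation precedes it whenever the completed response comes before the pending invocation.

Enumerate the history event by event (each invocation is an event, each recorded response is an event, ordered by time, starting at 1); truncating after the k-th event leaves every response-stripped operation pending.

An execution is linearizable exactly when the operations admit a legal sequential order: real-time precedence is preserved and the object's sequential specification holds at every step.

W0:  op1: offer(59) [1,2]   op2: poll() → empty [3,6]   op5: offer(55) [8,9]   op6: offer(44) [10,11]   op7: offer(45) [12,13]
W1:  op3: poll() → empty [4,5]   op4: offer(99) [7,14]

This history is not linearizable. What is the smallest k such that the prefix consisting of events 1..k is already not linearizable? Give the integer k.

6

events 1..5 are linearizable, e.g. via op1, op2, op3:
1. op1 offer(59), leaving queue <59>
2. op2 poll() (pending, included), leaving queue <>
3. op3 poll() → empty, leaving queue <>
event 6 — op2's response, time 6 — after it, nothing linearizes
e.g. op1, op2, op3: illegal at step 2, since op2 poll() → empty cannot apply there
e.g. op1, op3, op2: illegal at step 2, since op3 poll() → empty cannot apply there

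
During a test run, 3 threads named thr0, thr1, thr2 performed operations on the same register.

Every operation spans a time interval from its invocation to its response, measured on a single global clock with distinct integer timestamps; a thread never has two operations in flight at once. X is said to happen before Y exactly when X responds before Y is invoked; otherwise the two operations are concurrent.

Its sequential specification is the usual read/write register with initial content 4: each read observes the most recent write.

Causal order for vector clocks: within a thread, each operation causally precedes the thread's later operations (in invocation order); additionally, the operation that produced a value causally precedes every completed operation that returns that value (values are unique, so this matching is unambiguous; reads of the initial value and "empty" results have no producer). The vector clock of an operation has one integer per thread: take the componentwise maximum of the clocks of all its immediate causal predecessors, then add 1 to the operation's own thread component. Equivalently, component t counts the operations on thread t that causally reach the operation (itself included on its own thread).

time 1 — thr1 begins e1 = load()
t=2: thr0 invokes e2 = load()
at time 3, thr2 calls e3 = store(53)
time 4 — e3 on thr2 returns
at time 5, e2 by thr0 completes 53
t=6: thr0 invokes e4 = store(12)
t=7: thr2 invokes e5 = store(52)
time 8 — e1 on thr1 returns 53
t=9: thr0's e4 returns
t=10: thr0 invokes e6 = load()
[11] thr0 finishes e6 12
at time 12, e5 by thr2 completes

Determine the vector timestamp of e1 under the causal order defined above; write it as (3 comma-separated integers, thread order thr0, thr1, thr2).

root op e3, invoked 3: fresh clock plus thr2's own tick → (0, 0, 1)
invoked at 7, e5 merges VC(e3)=(0, 0, 1) and bumps thr2's slot → (0, 0, 2)
invoked at 1, e1 merges VC(e3)=(0, 0, 1) and bumps thr1's slot → (0, 1, 1)
invoked at 2, e2 merges VC(e3)=(0, 0, 1) and bumps thr0's slot → (1, 0, 1)
invoked at 6, e4 merges VC(e2)=(1, 0, 1) and bumps thr0's slot → (2, 0, 1)
invoked at 10, e6 merges VC(e4)=(2, 0, 1) and bumps thr0's slot → (3, 0, 1)
target: VC(e1) = (0, 1, 1)

(0, 1, 1)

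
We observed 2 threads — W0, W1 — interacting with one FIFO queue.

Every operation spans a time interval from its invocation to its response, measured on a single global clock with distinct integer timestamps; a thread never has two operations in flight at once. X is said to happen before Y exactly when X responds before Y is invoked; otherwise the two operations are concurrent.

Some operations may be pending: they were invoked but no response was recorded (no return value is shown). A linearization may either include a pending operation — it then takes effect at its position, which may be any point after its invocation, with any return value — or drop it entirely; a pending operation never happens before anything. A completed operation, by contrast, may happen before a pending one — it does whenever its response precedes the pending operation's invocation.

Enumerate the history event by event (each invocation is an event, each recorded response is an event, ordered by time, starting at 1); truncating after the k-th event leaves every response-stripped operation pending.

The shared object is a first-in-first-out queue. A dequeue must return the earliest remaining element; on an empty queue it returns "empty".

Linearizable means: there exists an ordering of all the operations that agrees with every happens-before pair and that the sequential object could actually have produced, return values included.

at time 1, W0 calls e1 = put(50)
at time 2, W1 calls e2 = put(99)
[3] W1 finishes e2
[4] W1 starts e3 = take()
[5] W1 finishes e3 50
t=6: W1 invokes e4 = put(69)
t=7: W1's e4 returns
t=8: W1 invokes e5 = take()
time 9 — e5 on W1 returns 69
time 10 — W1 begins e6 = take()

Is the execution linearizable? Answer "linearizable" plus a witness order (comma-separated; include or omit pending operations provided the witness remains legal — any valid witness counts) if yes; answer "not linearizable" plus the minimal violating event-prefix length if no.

not linearizable — minimal violating prefix: 9 events

through event 8 a valid linearization exists; event 9 (e5 responding at time 9) ends that
the completed operations (4 total) allow one real-time order; the FIFO queue replay rejects it
every completion of the 1 pending operation (e1) was checked; none linearizes
sample order e2, e3, e4, e5 (pending dropped) stalls at step 2 — e3 take() → 50 has no legal effect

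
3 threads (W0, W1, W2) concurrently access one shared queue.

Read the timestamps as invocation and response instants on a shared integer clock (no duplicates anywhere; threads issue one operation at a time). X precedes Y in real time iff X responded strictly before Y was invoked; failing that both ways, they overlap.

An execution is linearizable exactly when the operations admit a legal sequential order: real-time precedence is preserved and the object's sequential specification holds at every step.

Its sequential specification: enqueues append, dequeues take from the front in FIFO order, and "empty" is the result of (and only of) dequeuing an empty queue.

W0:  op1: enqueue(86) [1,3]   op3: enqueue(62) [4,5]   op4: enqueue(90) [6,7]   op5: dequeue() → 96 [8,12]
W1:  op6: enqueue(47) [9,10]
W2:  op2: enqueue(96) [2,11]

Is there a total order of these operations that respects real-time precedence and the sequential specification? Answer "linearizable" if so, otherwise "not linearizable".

linearizable

a witness: op2, op1, op3, op4, op5, op6
after step 1 (op2 enqueue(96)): queue <96>
after step 2 (op1 enqueue(86)): queue <96,86>
after step 3 (op3 enqueue(62)): queue <96,86,62>
after step 4 (op4 enqueue(90)): queue <96,86,62,90>
after step 5 (op5 dequeue() → 96): queue <86,62,90>
after step 6 (op6 enqueue(47)): queue <86,62,90,47>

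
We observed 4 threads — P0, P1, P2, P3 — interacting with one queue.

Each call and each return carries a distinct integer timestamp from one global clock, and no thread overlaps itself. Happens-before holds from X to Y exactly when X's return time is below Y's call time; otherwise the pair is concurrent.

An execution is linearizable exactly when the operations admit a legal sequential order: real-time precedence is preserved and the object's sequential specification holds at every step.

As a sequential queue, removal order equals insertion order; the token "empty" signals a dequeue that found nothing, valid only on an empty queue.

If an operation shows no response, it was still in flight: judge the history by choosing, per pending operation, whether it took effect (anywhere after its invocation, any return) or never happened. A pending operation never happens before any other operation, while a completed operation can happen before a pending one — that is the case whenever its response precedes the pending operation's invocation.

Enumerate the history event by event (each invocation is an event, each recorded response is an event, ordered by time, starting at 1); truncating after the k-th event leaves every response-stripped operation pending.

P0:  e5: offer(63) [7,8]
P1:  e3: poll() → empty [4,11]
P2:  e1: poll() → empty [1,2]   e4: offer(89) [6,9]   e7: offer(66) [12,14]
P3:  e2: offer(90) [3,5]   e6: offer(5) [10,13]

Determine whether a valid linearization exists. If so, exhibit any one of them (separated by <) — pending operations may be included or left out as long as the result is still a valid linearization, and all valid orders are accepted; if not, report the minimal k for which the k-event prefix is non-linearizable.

linearizable — witness: e1 < e3 < e2 < e4 < e5 < e6 < e7

step 1: e1 poll() → empty — queue <>
step 2: e3 poll() → empty — queue <>
step 3: e2 offer(90) — queue <90>
step 4: e4 offer(89) — queue <90,89>
step 5: e5 offer(63) — queue <90,89,63>
step 6: e6 offer(5) — queue <90,89,63,5>
step 7: e7 offer(66) — queue <90,89,63,5,66>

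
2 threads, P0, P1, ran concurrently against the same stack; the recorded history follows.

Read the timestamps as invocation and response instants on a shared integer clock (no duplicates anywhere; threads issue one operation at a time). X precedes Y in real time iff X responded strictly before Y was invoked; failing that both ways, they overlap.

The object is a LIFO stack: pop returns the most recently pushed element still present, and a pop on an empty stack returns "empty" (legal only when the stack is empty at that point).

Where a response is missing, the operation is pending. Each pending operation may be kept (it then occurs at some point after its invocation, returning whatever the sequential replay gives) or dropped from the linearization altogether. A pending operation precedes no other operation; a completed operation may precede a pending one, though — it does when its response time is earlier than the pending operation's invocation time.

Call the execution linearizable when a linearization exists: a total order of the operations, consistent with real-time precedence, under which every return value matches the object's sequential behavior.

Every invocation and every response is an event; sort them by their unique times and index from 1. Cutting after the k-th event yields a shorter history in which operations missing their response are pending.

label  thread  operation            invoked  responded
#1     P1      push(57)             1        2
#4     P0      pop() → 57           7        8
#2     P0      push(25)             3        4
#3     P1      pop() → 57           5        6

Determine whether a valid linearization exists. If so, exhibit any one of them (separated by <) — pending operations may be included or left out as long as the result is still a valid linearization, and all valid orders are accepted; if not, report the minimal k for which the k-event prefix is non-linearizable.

not linearizable — minimal violating prefix: 6 events

prefix check: 1..5 passes, 1..6 fails once #3's time-6 response joins
exactly one order of the 3 completed ops respects real time; the stack replay fails
e.g. #1, #2, #3: illegal at step 3, since #3 pop() → 57 cannot apply there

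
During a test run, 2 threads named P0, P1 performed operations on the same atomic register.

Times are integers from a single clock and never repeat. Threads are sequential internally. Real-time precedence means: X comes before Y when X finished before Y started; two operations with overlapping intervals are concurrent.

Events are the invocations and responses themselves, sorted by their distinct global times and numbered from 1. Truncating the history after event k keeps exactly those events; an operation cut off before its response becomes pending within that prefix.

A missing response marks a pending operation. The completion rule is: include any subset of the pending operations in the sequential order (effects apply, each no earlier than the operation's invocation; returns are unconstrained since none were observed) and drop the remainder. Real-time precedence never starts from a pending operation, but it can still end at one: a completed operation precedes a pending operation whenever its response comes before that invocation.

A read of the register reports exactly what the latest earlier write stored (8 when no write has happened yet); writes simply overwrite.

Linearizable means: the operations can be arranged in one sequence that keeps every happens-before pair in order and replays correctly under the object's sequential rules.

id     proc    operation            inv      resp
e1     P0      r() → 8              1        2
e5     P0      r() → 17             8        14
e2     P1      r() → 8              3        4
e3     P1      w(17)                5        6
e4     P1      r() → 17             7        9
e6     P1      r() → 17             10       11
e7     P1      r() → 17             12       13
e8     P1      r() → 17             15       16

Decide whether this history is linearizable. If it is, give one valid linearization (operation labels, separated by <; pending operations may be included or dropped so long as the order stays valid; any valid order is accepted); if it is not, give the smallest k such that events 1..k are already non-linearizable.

linearizable — witness: e1 < e2 < e3 < e4 < e5 < e6 < e7 < e8

after step 1 (e1 r() → 8): value 8
after step 2 (e2 r() → 8): value 8
after step 3 (e3 w(17)): value 17
after step 4 (e4 r() → 17): value 17
after step 5 (e5 r() → 17): value 17
after step 6 (e6 r() → 17): value 17
after step 7 (e7 r() → 17): value 17
after step 8 (e8 r() → 17): value 17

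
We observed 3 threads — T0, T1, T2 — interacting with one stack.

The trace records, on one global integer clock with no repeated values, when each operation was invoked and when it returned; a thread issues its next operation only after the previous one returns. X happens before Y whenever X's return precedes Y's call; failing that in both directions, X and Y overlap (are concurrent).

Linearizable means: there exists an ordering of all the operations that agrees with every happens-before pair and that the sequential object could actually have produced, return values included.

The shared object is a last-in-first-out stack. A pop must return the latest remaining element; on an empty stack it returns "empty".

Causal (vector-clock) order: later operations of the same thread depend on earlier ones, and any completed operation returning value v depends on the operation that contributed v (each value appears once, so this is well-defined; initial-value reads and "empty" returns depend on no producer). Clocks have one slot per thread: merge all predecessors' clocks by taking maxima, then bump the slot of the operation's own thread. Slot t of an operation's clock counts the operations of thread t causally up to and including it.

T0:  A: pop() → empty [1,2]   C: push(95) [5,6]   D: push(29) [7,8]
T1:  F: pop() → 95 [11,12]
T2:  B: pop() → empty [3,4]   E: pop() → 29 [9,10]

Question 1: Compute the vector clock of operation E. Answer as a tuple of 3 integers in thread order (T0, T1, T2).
(3, 0, 2)

invoked at 3, B has no predecessors; its own T2 bump gives (0, 0, 1)
invoked at 1, A has no predecessors; its own T0 bump gives (1, 0, 0)
from VC(A)=(1, 0, 0), C (invoked 5) maxes components and bumps T0 → (2, 0, 0)
from VC(C)=(2, 0, 0), F (invoked 11) maxes components and bumps T1 → (2, 1, 0)
from VC(C)=(2, 0, 0), D (invoked 7) maxes components and bumps T0 → (3, 0, 0)
from VC(B)=(0, 0, 1), VC(D)=(3, 0, 0), E (invoked 9) maxes components and bumps T2 → (3, 0, 2)
target: VC(E) = (3, 0, 2)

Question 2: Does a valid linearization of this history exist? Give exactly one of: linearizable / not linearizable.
linearizable

a witness: A, B, C, D, E, F
1. A pop() → empty, leaving stack <>
2. B pop() → empty, leaving stack <>
3. C push(95), leaving stack <95>
4. D push(29), leaving stack <95,29>
5. E pop() → 29, leaving stack <95>
6. F pop() → 95, leaving stack <>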